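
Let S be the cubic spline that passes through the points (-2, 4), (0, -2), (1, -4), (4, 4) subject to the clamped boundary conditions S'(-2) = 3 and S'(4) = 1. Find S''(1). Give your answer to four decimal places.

4.4762

Put σ_i = S'' at the i-th knot. Here h = (2, 1, 3) and Δ = (-3, -2, 8/3), so the interior equations h_(i-1)·σ_(i-1) + 2(h_(i-1)+h_i)·σ_i + h_i·σ_(i+1) = 6(Δ_i − Δ_(i-1)) read
  2·σ_0 + 6·σ_1 + 1·σ_2 = 6(Δ_1 - Δ_0) = 6
  1·σ_1 + 8·σ_2 + 3·σ_3 = 6(Δ_2 - Δ_1) = 28
Clamped end conditions give two more equations: 2h_0·σ_0 + h_0·σ_1 = 6(Δ_0 - S'(-2)) = -36 and h_2·σ_2 + 2h_2·σ_3 = 6(S'(4) - Δ_2) = -10.
Solving: σ_0 = -230/21, σ_1 = 82/21, σ_2 = 94/21, σ_3 = -82/21.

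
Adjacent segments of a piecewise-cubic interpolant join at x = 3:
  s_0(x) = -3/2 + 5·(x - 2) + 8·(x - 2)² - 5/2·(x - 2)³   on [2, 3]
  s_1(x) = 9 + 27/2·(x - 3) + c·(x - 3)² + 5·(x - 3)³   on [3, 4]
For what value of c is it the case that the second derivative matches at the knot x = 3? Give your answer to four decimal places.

s_0''(x) = 16 - 15·(x - 2), so s_0''(3) = 1. On the right, s_1''(3) = 2c, so c = 1/2.

0.5000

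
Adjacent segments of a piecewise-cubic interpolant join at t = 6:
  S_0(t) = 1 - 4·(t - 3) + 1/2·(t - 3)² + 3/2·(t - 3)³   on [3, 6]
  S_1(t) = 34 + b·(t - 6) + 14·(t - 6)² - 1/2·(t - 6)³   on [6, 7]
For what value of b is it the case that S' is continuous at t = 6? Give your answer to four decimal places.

S_0'(t) = -4 + 1·(t - 3) + 9/2·(t - 3)², so S_0'(6) = 79/2. On the right, S_1'(6) = b, so b = 79/2.

39.5000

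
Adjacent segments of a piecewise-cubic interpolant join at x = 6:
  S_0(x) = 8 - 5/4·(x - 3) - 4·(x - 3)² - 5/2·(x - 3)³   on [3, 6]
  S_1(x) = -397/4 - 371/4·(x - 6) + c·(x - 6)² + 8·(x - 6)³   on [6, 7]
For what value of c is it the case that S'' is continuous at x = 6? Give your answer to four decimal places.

S_0''(x) = -8 - 15·(x - 3), so S_0''(6) = -53. On the right, S_1''(6) = 2c, so c = -53/2.

-26.5000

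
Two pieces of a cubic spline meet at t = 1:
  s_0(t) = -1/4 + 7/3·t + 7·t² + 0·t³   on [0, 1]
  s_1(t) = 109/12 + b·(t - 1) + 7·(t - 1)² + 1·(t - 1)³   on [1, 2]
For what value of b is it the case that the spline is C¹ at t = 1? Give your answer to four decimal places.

s_0'(t) = 7/3 + 14·t + 0·t², so s_0'(1) = 49/3. On the right, s_1'(1) = b, so b = 49/3.

16.3333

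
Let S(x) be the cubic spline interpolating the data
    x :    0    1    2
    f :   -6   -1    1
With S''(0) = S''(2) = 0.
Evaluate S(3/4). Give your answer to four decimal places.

Put m_i = S'' at the i-th knot. Here h = (1, 1) and Δ = (5, 2), so the interior equations h_(i-1)·m_(i-1) + 2(h_(i-1)+h_i)·m_i + h_i·m_(i+1) = 6(Δ_i − Δ_(i-1)) read
  1·m_0 + 4·m_1 + 1·m_2 = 6(Δ_1 - Δ_0) = -18
Natural end conditions: m_0 = m_2 = 0.
Solving: m_0 = 0, m_1 = -9/2, m_2 = 0.
On [0, 1], S(x) = -6 + 23/4·x + 0·x² - 3/4·x³.
With x = 3/4: S(3/4) = -513/256.

-2.0039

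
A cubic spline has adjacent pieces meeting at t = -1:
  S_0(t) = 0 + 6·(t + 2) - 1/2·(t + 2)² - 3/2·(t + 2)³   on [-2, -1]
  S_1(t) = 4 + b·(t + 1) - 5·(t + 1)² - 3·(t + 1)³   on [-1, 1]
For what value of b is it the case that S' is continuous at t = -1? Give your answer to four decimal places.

0.5000

S_0'(t) = 6 - 1·(t + 2) - 9/2·(t + 2)², so S_0'(-1) = 1/2. On the right, S_1'(-1) = b, so b = 1/2.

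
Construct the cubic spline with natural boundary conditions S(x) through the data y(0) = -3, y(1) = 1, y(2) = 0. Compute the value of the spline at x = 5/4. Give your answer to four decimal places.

1.1602

Let M_i = S''(x_i). Step sizes h_i = 1, 1; slopes of the chords Δ_i = (y_(i+1) - y_i)/h_i = 4, -1.
  1·M_0 + 4·M_1 + 1·M_2 = 6(Δ_1 - Δ_0) = -30
Natural end conditions: M_0 = M_2 = 0.
Solving the tridiagonal system: M_0 = 0, M_1 = -15/2, M_2 = 0.
On [1, 2], S(x) = 1 + 3/2·(x - 1) - 15/4·(x - 1)² + 5/4·(x - 1)³.
With (x - 1) = 1/4: S(5/4) = 297/256.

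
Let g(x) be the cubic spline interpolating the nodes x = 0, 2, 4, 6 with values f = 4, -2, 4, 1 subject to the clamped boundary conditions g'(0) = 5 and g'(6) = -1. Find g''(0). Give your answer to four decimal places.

Put σ_i = g'' at the i-th knot. Here h = (2, 2, 2) and Δ = (-3, 3, -3/2), so the interior equations h_(i-1)·σ_(i-1) + 2(h_(i-1)+h_i)·σ_i + h_i·σ_(i+1) = 6(Δ_i − Δ_(i-1)) read
  2·σ_0 + 8·σ_1 + 2·σ_2 = 6(Δ_1 - Δ_0) = 36
  2·σ_1 + 8·σ_2 + 2·σ_3 = 6(Δ_2 - Δ_1) = -27
Clamped end conditions give two more equations: 2h_0·σ_0 + h_0·σ_1 = 6(Δ_0 - g'(0)) = -48 and h_2·σ_2 + 2h_2·σ_3 = 6(g'(6) - Δ_2) = 3.
Hence σ_0 = -173/10, σ_1 = 53/5, σ_2 = -71/10, σ_3 = 43/10.

-17.3000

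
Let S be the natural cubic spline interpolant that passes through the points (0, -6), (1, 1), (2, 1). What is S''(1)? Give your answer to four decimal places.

-10.5000

Put M_i = S'' at the i-th knot. Here h = (1, 1) and Δ = (7, 0), so the interior equations h_(i-1)·M_(i-1) + 2(h_(i-1)+h_i)·M_i + h_i·M_(i+1) = 6(Δ_i − Δ_(i-1)) read
  1·M_0 + 4·M_1 + 1·M_2 = 6(Δ_1 - Δ_0) = -42
Natural end conditions: M_0 = M_2 = 0.
Solving the tridiagonal system: M_0 = 0, M_1 = -21/2, M_2 = 0.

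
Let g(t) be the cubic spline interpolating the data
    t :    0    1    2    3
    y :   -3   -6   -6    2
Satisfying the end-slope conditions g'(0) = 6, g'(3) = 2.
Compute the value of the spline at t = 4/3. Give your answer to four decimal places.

-7.3185

Let M_i = g''(x_i). Step sizes h_i = 1, 1, 1; slopes of the chords Δ_i = (y_(i+1) - y_i)/h_i = -3, 0, 8.
  1·M_0 + 4·M_1 + 1·M_2 = 6(Δ_1 - Δ_0) = 18
  1·M_1 + 4·M_2 + 1·M_3 = 6(Δ_2 - Δ_1) = 48
Clamped end conditions give two more equations: 2h_0·M_0 + h_0·M_1 = 6(Δ_0 - g'(0)) = -54 and h_2·M_2 + 2h_2·M_3 = 6(g'(3) - Δ_2) = -36.
Solving: M_0 = -466/15, M_1 = 122/15, M_2 = 248/15, M_3 = -394/15.
On [1, 2], g(t) = -6 - 82/15·(t - 1) + 61/15·(t - 1)² + 7/5·(t - 1)³.
With (t - 1) = 1/3: g(4/3) = -988/135.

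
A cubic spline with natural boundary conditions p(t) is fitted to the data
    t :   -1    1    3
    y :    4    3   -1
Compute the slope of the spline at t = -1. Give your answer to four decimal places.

-0.1250

With σ_i denoting the second derivative at x_i, h_i = 2, 2, and Δ_i = (y_(i+1) − y_i)/h_i = -1/2, -2:
  2·σ_0 + 8·σ_1 + 2·σ_2 = 6(Δ_1 - Δ_0) = -9
Natural end conditions: σ_0 = σ_2 = 0.
Solving: σ_0 = 0, σ_1 = -9/8, σ_2 = 0.
On [-1, 1], p'(t) = b_0 + 2c_0·(t + 1) + 3d_0·(t + 1)² with b_0 = Δ_0 - h_0(2σ_0 + σ_1)/6 = -1/8, c_0 = σ_0/2 = 0, d_0 = (σ_1 - σ_0)/(6h_0) = -3/32. So p'(-1) = -1/8.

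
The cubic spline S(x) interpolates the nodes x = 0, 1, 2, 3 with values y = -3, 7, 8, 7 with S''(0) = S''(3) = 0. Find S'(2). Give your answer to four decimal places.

-1.1333

Write M_i for S''(x_i). With h_i = 1, 1, 1 and divided differences Δ_i = 10, 1, -1, the continuity of S' gives the tridiagonal system
  1·M_0 + 4·M_1 + 1·M_2 = 6(Δ_1 - Δ_0) = -54
  1·M_1 + 4·M_2 + 1·M_3 = 6(Δ_2 - Δ_1) = -12
Natural end conditions: M_0 = M_3 = 0.
Forward elimination and back-substitution give M_0 = 0, M_1 = -68/5, M_2 = 2/5, M_3 = 0.
On [2, 3], S'(x) = b_2 + 2c_2·(x - 2) + 3d_2·(x - 2)² with b_2 = Δ_2 - h_2(2M_2 + M_3)/6 = -17/15, c_2 = M_2/2 = 1/5, d_2 = (M_3 - M_2)/(6h_2) = -1/15. So S'(2) = -17/15.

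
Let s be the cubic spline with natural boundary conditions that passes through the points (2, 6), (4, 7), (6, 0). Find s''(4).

Put M_i = s'' at the i-th knot. Here h = (2, 2) and Δ = (1/2, -7/2), so the interior equations h_(i-1)·M_(i-1) + 2(h_(i-1)+h_i)·M_i + h_i·M_(i+1) = 6(Δ_i − Δ_(i-1)) read
  2·M_0 + 8·M_1 + 2·M_2 = 6(Δ_1 - Δ_0) = -24
Natural end conditions: M_0 = M_2 = 0.
Hence M_0 = 0, M_1 = -3, M_2 = 0.

-3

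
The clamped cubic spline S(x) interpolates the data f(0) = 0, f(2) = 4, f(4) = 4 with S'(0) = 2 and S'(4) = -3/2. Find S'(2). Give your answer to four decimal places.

Put σ_i = S'' at the i-th knot. Here h = (2, 2) and Δ = (2, 0), so the interior equations h_(i-1)·σ_(i-1) + 2(h_(i-1)+h_i)·σ_i + h_i·σ_(i+1) = 6(Δ_i − Δ_(i-1)) read
  2·σ_0 + 8·σ_1 + 2·σ_2 = 6(Δ_1 - Δ_0) = -12
Clamped end conditions give two more equations: 2h_0·σ_0 + h_0·σ_1 = 6(Δ_0 - S'(0)) = 0 and h_1·σ_1 + 2h_1·σ_2 = 6(S'(4) - Δ_1) = -9.
Solving: σ_0 = 5/8, σ_1 = -5/4, σ_2 = -13/8.
On [2, 4], S'(x) = b_1 + 2c_1·(x - 2) + 3d_1·(x - 2)² with b_1 = Δ_1 - h_1(2σ_1 + σ_2)/6 = 11/8, c_1 = σ_1/2 = -5/8, d_1 = (σ_2 - σ_1)/(6h_1) = -1/32. So S'(2) = 11/8.

1.3750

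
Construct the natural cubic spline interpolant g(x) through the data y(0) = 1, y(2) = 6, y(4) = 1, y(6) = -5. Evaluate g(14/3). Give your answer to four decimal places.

-1.1481

With m_i denoting the second derivative at x_i, h_i = 2, 2, 2, and Δ_i = (y_(i+1) − y_i)/h_i = 5/2, -5/2, -3:
  2·m_0 + 8·m_1 + 2·m_2 = 6(Δ_1 - Δ_0) = -30
  2·m_1 + 8·m_2 + 2·m_3 = 6(Δ_2 - Δ_1) = -3
Natural end conditions: m_0 = m_3 = 0.
Hence m_0 = 0, m_1 = -39/10, m_2 = 3/5, m_3 = 0.
On [4, 6], g(x) = 1 - 17/5·(x - 4) + 3/10·(x - 4)² - 1/20·(x - 4)³.
With (x - 4) = 2/3: g(14/3) = -31/27.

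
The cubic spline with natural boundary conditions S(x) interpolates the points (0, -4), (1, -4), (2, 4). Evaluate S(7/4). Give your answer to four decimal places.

1.5313

Let σ_i = S''(x_i). Step sizes h_i = 1, 1; slopes of the chords Δ_i = (y_(i+1) - y_i)/h_i = 0, 8.
  1·σ_0 + 4·σ_1 + 1·σ_2 = 6(Δ_1 - Δ_0) = 48
Natural end conditions: σ_0 = σ_2 = 0.
Solving the tridiagonal system: σ_0 = 0, σ_1 = 12, σ_2 = 0.
On [1, 2], S(x) = -4 + 4·(x - 1) + 6·(x - 1)² - 2·(x - 1)³.
With (x - 1) = 3/4: S(7/4) = 49/32.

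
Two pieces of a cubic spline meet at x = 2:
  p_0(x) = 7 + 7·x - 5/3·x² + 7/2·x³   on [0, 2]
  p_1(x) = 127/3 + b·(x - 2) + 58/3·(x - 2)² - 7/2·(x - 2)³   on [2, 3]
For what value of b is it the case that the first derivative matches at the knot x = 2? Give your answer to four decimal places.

42.3333

p_0'(x) = 7 - 10/3·x + 21/2·x², so p_0'(2) = 127/3. On the right, p_1'(2) = b, so b = 127/3.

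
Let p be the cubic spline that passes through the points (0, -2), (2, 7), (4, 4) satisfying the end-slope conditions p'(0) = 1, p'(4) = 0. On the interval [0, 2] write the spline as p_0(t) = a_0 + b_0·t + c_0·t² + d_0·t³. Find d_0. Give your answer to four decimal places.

Write M_i for p''(x_i). With h_i = 2, 2 and divided differences Δ_i = 9/2, -3/2, the continuity of p' gives the tridiagonal system
  2·M_0 + 8·M_1 + 2·M_2 = 6(Δ_1 - Δ_0) = -36
Clamped end conditions give two more equations: 2h_0·M_0 + h_0·M_1 = 6(Δ_0 - p'(0)) = 21 and h_1·M_1 + 2h_1·M_2 = 6(p'(4) - Δ_1) = 9.
Forward elimination and back-substitution give M_0 = 19/2, M_1 = -17/2, M_2 = 13/2.
On [0, 2], with p_0(t) = a_0 + b_0·t + c_0·t² + d_0·t³: c_0 = M_0/2 = 19/4, d_0 = (M_1 - M_0)/(6h_0) = -3/2, b_0 = Δ_0 - h_0(2M_0 + M_1)/6 = 1.

-1.5000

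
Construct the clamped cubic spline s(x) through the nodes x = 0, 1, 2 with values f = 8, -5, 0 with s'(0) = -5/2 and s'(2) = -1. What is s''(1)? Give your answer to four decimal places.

Write M_i for s''(x_i). With h_i = 1, 1 and divided differences Δ_i = -13, 5, the continuity of s' gives the tridiagonal system
  1·M_0 + 4·M_1 + 1·M_2 = 6(Δ_1 - Δ_0) = 108
Clamped end conditions give two more equations: 2h_0·M_0 + h_0·M_1 = 6(Δ_0 - s'(0)) = -63 and h_1·M_1 + 2h_1·M_2 = 6(s'(2) - Δ_1) = -36.
Hence M_0 = -231/4, M_1 = 105/2, M_2 = -177/4.

52.5000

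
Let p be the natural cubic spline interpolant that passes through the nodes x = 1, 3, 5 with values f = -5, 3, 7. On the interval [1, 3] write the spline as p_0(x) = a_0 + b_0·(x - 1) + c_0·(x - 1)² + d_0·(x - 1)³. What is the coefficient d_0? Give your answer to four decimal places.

Put M_i = p'' at the i-th knot. Here h = (2, 2) and Δ = (4, 2), so the interior equations h_(i-1)·M_(i-1) + 2(h_(i-1)+h_i)·M_i + h_i·M_(i+1) = 6(Δ_i − Δ_(i-1)) read
  2·M_0 + 8·M_1 + 2·M_2 = 6(Δ_1 - Δ_0) = -12
Natural end conditions: M_0 = M_2 = 0.
Solving the tridiagonal system: M_0 = 0, M_1 = -3/2, M_2 = 0.
On [1, 3], with p_0(x) = a_0 + b_0·(x - 1) + c_0·(x - 1)² + d_0·(x - 1)³: c_0 = M_0/2 = 0, d_0 = (M_1 - M_0)/(6h_0) = -1/8, b_0 = Δ_0 - h_0(2M_0 + M_1)/6 = 9/2.

-0.1250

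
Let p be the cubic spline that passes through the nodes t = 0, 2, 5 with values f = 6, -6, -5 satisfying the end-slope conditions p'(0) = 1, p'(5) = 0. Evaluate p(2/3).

Let M_i = p''(x_i). Step sizes h_i = 2, 3; slopes of the chords Δ_i = (y_(i+1) - y_i)/h_i = -6, 1/3.
  2·M_0 + 10·M_1 + 3·M_2 = 6(Δ_1 - Δ_0) = 38
Clamped end conditions give two more equations: 2h_0·M_0 + h_0·M_1 = 6(Δ_0 - p'(0)) = -42 and h_1·M_1 + 2h_1·M_2 = 6(p'(5) - Δ_1) = -2.
Forward elimination and back-substitution give M_0 = -29/2, M_1 = 8, M_2 = -13/3.
On [0, 2], p(t) = 6 + 1·t - 29/4·t² + 15/8·t³.
With t = 2/3: p(2/3) = 4.

4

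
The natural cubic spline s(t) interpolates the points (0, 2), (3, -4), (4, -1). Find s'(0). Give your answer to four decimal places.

-3.8750

Write m_i for s''(x_i). With h_i = 3, 1 and divided differences Δ_i = -2, 3, the continuity of s' gives the tridiagonal system
  3·m_0 + 8·m_1 + 1·m_2 = 6(Δ_1 - Δ_0) = 30
Natural end conditions: m_0 = m_2 = 0.
Hence m_0 = 0, m_1 = 15/4, m_2 = 0.
On [0, 3], s'(t) = b_0 + 2c_0·t + 3d_0·t² with b_0 = Δ_0 - h_0(2m_0 + m_1)/6 = -31/8, c_0 = m_0/2 = 0, d_0 = (m_1 - m_0)/(6h_0) = 5/24. So s'(0) = -31/8.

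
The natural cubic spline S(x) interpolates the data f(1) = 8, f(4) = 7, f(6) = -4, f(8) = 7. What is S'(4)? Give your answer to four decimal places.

Write M_i for S''(x_i). With h_i = 3, 2, 2 and divided differences Δ_i = -1/3, -11/2, 11/2, the continuity of S' gives the tridiagonal system
  3·M_0 + 10·M_1 + 2·M_2 = 6(Δ_1 - Δ_0) = -31
  2·M_1 + 8·M_2 + 2·M_3 = 6(Δ_2 - Δ_1) = 66
Natural end conditions: M_0 = M_3 = 0.
Solving: M_0 = 0, M_1 = -5, M_2 = 19/2, M_3 = 0.
On [4, 6], S'(x) = b_1 + 2c_1·(x - 4) + 3d_1·(x - 4)² with b_1 = Δ_1 - h_1(2M_1 + M_2)/6 = -16/3, c_1 = M_1/2 = -5/2, d_1 = (M_2 - M_1)/(6h_1) = 29/24. So S'(4) = -16/3.

-5.3333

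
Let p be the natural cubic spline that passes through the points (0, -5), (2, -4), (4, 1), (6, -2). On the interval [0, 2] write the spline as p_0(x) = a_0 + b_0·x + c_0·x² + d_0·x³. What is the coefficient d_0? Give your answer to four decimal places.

0.2000

Let σ_i = p''(x_i). Step sizes h_i = 2, 2, 2; slopes of the chords Δ_i = (y_(i+1) - y_i)/h_i = 1/2, 5/2, -3/2.
  2·σ_0 + 8·σ_1 + 2·σ_2 = 6(Δ_1 - Δ_0) = 12
  2·σ_1 + 8·σ_2 + 2·σ_3 = 6(Δ_2 - Δ_1) = -24
Natural end conditions: σ_0 = σ_3 = 0.
Solving the tridiagonal system: σ_0 = 0, σ_1 = 12/5, σ_2 = -18/5, σ_3 = 0.
On [0, 2], with p_0(x) = a_0 + b_0·x + c_0·x² + d_0·x³: c_0 = σ_0/2 = 0, d_0 = (σ_1 - σ_0)/(6h_0) = 1/5, b_0 = Δ_0 - h_0(2σ_0 + σ_1)/6 = -3/10.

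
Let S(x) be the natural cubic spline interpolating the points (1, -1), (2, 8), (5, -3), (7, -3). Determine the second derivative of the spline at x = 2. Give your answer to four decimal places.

-11.6338

Let M_i = S''(x_i). Step sizes h_i = 1, 3, 2; slopes of the chords Δ_i = (y_(i+1) - y_i)/h_i = 9, -11/3, 0.
  1·M_0 + 8·M_1 + 3·M_2 = 6(Δ_1 - Δ_0) = -76
  3·M_1 + 10·M_2 + 2·M_3 = 6(Δ_2 - Δ_1) = 22
Natural end conditions: M_0 = M_3 = 0.
Hence M_0 = 0, M_1 = -826/71, M_2 = 404/71, M_3 = 0.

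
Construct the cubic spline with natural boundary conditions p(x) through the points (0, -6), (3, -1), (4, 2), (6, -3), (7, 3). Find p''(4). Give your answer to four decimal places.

-9.7920

Put m_i = p'' at the i-th knot. Here h = (3, 1, 2, 1) and Δ = (5/3, 3, -5/2, 6), so the interior equations h_(i-1)·m_(i-1) + 2(h_(i-1)+h_i)·m_i + h_i·m_(i+1) = 6(Δ_i − Δ_(i-1)) read
  3·m_0 + 8·m_1 + 1·m_2 = 6(Δ_1 - Δ_0) = 8
  1·m_1 + 6·m_2 + 2·m_3 = 6(Δ_2 - Δ_1) = -33
  2·m_2 + 6·m_3 + 1·m_4 = 6(Δ_3 - Δ_2) = 51
Natural end conditions: m_0 = m_4 = 0.
Hence m_0 = 0, m_1 = 278/125, m_2 = -1224/125, m_3 = 2941/250, m_4 = 0.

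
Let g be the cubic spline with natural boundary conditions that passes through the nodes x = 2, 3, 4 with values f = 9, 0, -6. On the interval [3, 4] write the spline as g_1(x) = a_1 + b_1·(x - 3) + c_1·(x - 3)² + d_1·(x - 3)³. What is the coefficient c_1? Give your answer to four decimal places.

2.2500

Put M_i = g'' at the i-th knot. Here h = (1, 1) and Δ = (-9, -6), so the interior equations h_(i-1)·M_(i-1) + 2(h_(i-1)+h_i)·M_i + h_i·M_(i+1) = 6(Δ_i − Δ_(i-1)) read
  1·M_0 + 4·M_1 + 1·M_2 = 6(Δ_1 - Δ_0) = 18
Natural end conditions: M_0 = M_2 = 0.
Forward elimination and back-substitution give M_0 = 0, M_1 = 9/2, M_2 = 0.
On [3, 4], with g_1(x) = a_1 + b_1·(x - 3) + c_1·(x - 3)² + d_1·(x - 3)³: c_1 = M_1/2 = 9/4, d_1 = (M_2 - M_1)/(6h_1) = -3/4, b_1 = Δ_1 - h_1(2M_1 + M_2)/6 = -15/2.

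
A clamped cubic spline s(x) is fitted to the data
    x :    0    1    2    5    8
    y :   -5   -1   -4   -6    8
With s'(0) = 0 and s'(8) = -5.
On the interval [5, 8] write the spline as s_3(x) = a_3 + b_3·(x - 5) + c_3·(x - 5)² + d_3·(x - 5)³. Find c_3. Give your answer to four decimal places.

2.6548

Put σ_i = s'' at the i-th knot. Here h = (1, 1, 3, 3) and Δ = (4, -3, -2/3, 14/3), so the interior equations h_(i-1)·σ_(i-1) + 2(h_(i-1)+h_i)·σ_i + h_i·σ_(i+1) = 6(Δ_i − Δ_(i-1)) read
  1·σ_0 + 4·σ_1 + 1·σ_2 = 6(Δ_1 - Δ_0) = -42
  1·σ_1 + 8·σ_2 + 3·σ_3 = 6(Δ_2 - Δ_1) = 14
  3·σ_2 + 12·σ_3 + 3·σ_4 = 6(Δ_3 - Δ_2) = 32
Clamped end conditions give two more equations: 2h_0·σ_0 + h_0·σ_1 = 6(Δ_0 - s'(0)) = 24 and h_3·σ_3 + 2h_3·σ_4 = 6(s'(8) - Δ_3) = -58.
Forward elimination and back-substitution give σ_0 = 559/28, σ_1 = -223/14, σ_2 = 7/4, σ_3 = 223/42, σ_4 = -345/28.
On [5, 8], with s_3(x) = a_3 + b_3·(x - 5) + c_3·(x - 5)² + d_3·(x - 5)³: c_3 = σ_3/2 = 223/84, d_3 = (σ_4 - σ_3)/(6h_3) = -1481/1512, b_3 = Δ_3 - h_3(2σ_3 + σ_4)/6 = 309/56.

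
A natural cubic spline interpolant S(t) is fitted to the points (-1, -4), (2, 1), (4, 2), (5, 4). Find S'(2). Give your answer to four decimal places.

0.5952

Put σ_i = S'' at the i-th knot. Here h = (3, 2, 1) and Δ = (5/3, 1/2, 2), so the interior equations h_(i-1)·σ_(i-1) + 2(h_(i-1)+h_i)·σ_i + h_i·σ_(i+1) = 6(Δ_i − Δ_(i-1)) read
  3·σ_0 + 10·σ_1 + 2·σ_2 = 6(Δ_1 - Δ_0) = -7
  2·σ_1 + 6·σ_2 + 1·σ_3 = 6(Δ_2 - Δ_1) = 9
Natural end conditions: σ_0 = σ_3 = 0.
Solving: σ_0 = 0, σ_1 = -15/14, σ_2 = 13/7, σ_3 = 0.
On [2, 4], S'(t) = b_1 + 2c_1·(t - 2) + 3d_1·(t - 2)² with b_1 = Δ_1 - h_1(2σ_1 + σ_2)/6 = 25/42, c_1 = σ_1/2 = -15/28, d_1 = (σ_2 - σ_1)/(6h_1) = 41/168. So S'(2) = 25/42.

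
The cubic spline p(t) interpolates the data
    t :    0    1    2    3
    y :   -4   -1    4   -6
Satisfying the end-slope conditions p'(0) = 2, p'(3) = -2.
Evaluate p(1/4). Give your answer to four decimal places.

-3.5656

With M_i denoting the second derivative at x_i, h_i = 1, 1, 1, and Δ_i = (y_(i+1) − y_i)/h_i = 3, 5, -10:
  1·M_0 + 4·M_1 + 1·M_2 = 6(Δ_1 - Δ_0) = 12
  1·M_1 + 4·M_2 + 1·M_3 = 6(Δ_2 - Δ_1) = -90
Clamped end conditions give two more equations: 2h_0·M_0 + h_0·M_1 = 6(Δ_0 - p'(0)) = 6 and h_2·M_2 + 2h_2·M_3 = 6(p'(3) - Δ_2) = 48.
Hence M_0 = -52/15, M_1 = 194/15, M_2 = -544/15, M_3 = 632/15.
On [0, 1], p(t) = -4 + 2·t - 26/15·t² + 41/15·t³.
With t = 1/4: p(1/4) = -1141/320.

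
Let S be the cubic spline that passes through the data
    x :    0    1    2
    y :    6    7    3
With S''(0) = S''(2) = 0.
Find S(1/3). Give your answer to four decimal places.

Let M_i = S''(x_i). Step sizes h_i = 1, 1; slopes of the chords Δ_i = (y_(i+1) - y_i)/h_i = 1, -4.
  1·M_0 + 4·M_1 + 1·M_2 = 6(Δ_1 - Δ_0) = -30
Natural end conditions: M_0 = M_2 = 0.
Hence M_0 = 0, M_1 = -15/2, M_2 = 0.
On [0, 1], S(x) = 6 + 9/4·x + 0·x² - 5/4·x³.
With x = 1/3: S(1/3) = 181/27.

6.7037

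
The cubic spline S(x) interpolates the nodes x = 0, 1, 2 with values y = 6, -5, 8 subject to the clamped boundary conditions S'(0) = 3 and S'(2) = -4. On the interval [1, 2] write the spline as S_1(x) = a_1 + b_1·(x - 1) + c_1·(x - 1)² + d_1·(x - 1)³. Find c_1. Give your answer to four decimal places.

Put M_i = S'' at the i-th knot. Here h = (1, 1) and Δ = (-11, 13), so the interior equations h_(i-1)·M_(i-1) + 2(h_(i-1)+h_i)·M_i + h_i·M_(i+1) = 6(Δ_i − Δ_(i-1)) read
  1·M_0 + 4·M_1 + 1·M_2 = 6(Δ_1 - Δ_0) = 144
Clamped end conditions give two more equations: 2h_0·M_0 + h_0·M_1 = 6(Δ_0 - S'(0)) = -84 and h_1·M_1 + 2h_1·M_2 = 6(S'(2) - Δ_1) = -102.
Forward elimination and back-substitution give M_0 = -163/2, M_1 = 79, M_2 = -181/2.
On [1, 2], with S_1(x) = a_1 + b_1·(x - 1) + c_1·(x - 1)² + d_1·(x - 1)³: c_1 = M_1/2 = 79/2, d_1 = (M_2 - M_1)/(6h_1) = -113/4, b_1 = Δ_1 - h_1(2M_1 + M_2)/6 = 7/4.

39.5000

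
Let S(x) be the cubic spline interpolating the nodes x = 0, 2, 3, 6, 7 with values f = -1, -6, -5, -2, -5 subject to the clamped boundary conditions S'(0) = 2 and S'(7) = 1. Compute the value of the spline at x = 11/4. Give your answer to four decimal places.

-5.5728

With m_i denoting the second derivative at x_i, h_i = 2, 1, 3, 1, and Δ_i = (y_(i+1) − y_i)/h_i = -5/2, 1, 1, -3:
  2·m_0 + 6·m_1 + 1·m_2 = 6(Δ_1 - Δ_0) = 21
  1·m_1 + 8·m_2 + 3·m_3 = 6(Δ_2 - Δ_1) = 0
  3·m_2 + 8·m_3 + 1·m_4 = 6(Δ_3 - Δ_2) = -24
Clamped end conditions give two more equations: 2h_0·m_0 + h_0·m_1 = 6(Δ_0 - S'(0)) = -27 and h_3·m_3 + 2h_3·m_4 = 6(S'(7) - Δ_3) = 24.
Forward elimination and back-substitution give m_0 = -2219/220, m_1 = 367/55, m_2 = 25/22, m_3 = -289/55, m_4 = 1609/110.
On [2, 3], S(x) = -6 - 311/220·(x - 2) + 367/110·(x - 2)² - 203/220·(x - 2)³.
With (x - 2) = 3/4: S(11/4) = -15693/2816.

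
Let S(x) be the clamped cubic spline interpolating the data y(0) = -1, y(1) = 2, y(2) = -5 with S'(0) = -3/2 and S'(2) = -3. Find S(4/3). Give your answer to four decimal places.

0.1296

Write M_i for S''(x_i). With h_i = 1, 1 and divided differences Δ_i = 3, -7, the continuity of S' gives the tridiagonal system
  1·M_0 + 4·M_1 + 1·M_2 = 6(Δ_1 - Δ_0) = -60
Clamped end conditions give two more equations: 2h_0·M_0 + h_0·M_1 = 6(Δ_0 - S'(0)) = 27 and h_1·M_1 + 2h_1·M_2 = 6(S'(2) - Δ_1) = 24.
Hence M_0 = 111/4, M_1 = -57/2, M_2 = 105/4.
On [1, 2], S(x) = 2 - 15/8·(x - 1) - 57/4·(x - 1)² + 73/8·(x - 1)³.
With (x - 1) = 1/3: S(4/3) = 7/54.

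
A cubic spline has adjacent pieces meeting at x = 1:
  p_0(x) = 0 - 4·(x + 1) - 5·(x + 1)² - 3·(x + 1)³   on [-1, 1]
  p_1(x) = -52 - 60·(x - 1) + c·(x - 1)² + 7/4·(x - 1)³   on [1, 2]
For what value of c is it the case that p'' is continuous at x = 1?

-23

p_0''(x) = -10 - 18·(x + 1), so p_0''(1) = -46. On the right, p_1''(1) = 2c, so c = -23.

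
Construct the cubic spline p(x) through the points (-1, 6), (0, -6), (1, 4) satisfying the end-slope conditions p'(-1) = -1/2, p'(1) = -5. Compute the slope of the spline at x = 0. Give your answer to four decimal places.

-0.1250

Write m_i for p''(x_i). With h_i = 1, 1 and divided differences Δ_i = -12, 10, the continuity of p' gives the tridiagonal system
  1·m_0 + 4·m_1 + 1·m_2 = 6(Δ_1 - Δ_0) = 132
Clamped end conditions give two more equations: 2h_0·m_0 + h_0·m_1 = 6(Δ_0 - p'(-1)) = -69 and h_1·m_1 + 2h_1·m_2 = 6(p'(1) - Δ_1) = -90.
Solving the tridiagonal system: m_0 = -279/4, m_1 = 141/2, m_2 = -321/4.
On [0, 1], p'(x) = b_1 + 2c_1·x + 3d_1·x² with b_1 = Δ_1 - h_1(2m_1 + m_2)/6 = -1/8, c_1 = m_1/2 = 141/4, d_1 = (m_2 - m_1)/(6h_1) = -201/8. So p'(0) = -1/8.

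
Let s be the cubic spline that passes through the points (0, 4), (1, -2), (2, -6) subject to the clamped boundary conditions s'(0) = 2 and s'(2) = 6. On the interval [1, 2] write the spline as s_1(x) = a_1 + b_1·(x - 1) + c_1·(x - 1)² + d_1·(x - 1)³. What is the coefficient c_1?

1

Let m_i = s''(x_i). Step sizes h_i = 1, 1; slopes of the chords Δ_i = (y_(i+1) - y_i)/h_i = -6, -4.
  1·m_0 + 4·m_1 + 1·m_2 = 6(Δ_1 - Δ_0) = 12
Clamped end conditions give two more equations: 2h_0·m_0 + h_0·m_1 = 6(Δ_0 - s'(0)) = -48 and h_1·m_1 + 2h_1·m_2 = 6(s'(2) - Δ_1) = 60.
Forward elimination and back-substitution give m_0 = -25, m_1 = 2, m_2 = 29.
On [1, 2], with s_1(x) = a_1 + b_1·(x - 1) + c_1·(x - 1)² + d_1·(x - 1)³: c_1 = m_1/2 = 1, d_1 = (m_2 - m_1)/(6h_1) = 9/2, b_1 = Δ_1 - h_1(2m_1 + m_2)/6 = -19/2.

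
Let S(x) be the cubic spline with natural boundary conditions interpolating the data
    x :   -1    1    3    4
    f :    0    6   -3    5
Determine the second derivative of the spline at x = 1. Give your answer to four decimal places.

-9.5455

Let M_i = S''(x_i). Step sizes h_i = 2, 2, 1; slopes of the chords Δ_i = (y_(i+1) - y_i)/h_i = 3, -9/2, 8.
  2·M_0 + 8·M_1 + 2·M_2 = 6(Δ_1 - Δ_0) = -45
  2·M_1 + 6·M_2 + 1·M_3 = 6(Δ_2 - Δ_1) = 75
Natural end conditions: M_0 = M_3 = 0.
Solving: M_0 = 0, M_1 = -105/11, M_2 = 345/22, M_3 = 0.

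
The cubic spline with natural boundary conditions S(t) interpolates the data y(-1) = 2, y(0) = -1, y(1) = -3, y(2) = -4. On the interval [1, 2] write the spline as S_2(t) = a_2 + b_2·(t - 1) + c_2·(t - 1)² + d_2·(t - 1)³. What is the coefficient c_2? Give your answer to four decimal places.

With M_i denoting the second derivative at x_i, h_i = 1, 1, 1, and Δ_i = (y_(i+1) − y_i)/h_i = -3, -2, -1:
  1·M_0 + 4·M_1 + 1·M_2 = 6(Δ_1 - Δ_0) = 6
  1·M_1 + 4·M_2 + 1·M_3 = 6(Δ_2 - Δ_1) = 6
Natural end conditions: M_0 = M_3 = 0.
Solving: M_0 = 0, M_1 = 6/5, M_2 = 6/5, M_3 = 0.
On [1, 2], with S_2(t) = a_2 + b_2·(t - 1) + c_2·(t - 1)² + d_2·(t - 1)³: c_2 = M_2/2 = 3/5, d_2 = (M_3 - M_2)/(6h_2) = -1/5, b_2 = Δ_2 - h_2(2M_2 + M_3)/6 = -7/5.

0.6000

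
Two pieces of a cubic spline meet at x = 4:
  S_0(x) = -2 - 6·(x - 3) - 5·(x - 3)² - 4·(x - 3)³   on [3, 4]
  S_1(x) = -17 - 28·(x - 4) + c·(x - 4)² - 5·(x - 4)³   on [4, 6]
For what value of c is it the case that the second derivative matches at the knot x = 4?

-17

S_0''(x) = -10 - 24·(x - 3), so S_0''(4) = -34. On the right, S_1''(4) = 2c, so c = -17.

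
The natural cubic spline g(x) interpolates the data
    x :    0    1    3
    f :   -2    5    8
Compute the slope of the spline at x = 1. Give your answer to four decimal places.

Let M_i = g''(x_i). Step sizes h_i = 1, 2; slopes of the chords Δ_i = (y_(i+1) - y_i)/h_i = 7, 3/2.
  1·M_0 + 6·M_1 + 2·M_2 = 6(Δ_1 - Δ_0) = -33
Natural end conditions: M_0 = M_2 = 0.
Solving: M_0 = 0, M_1 = -11/2, M_2 = 0.
On [1, 3], g'(x) = b_1 + 2c_1·(x - 1) + 3d_1·(x - 1)² with b_1 = Δ_1 - h_1(2M_1 + M_2)/6 = 31/6, c_1 = M_1/2 = -11/4, d_1 = (M_2 - M_1)/(6h_1) = 11/24. So g'(1) = 31/6.

5.1667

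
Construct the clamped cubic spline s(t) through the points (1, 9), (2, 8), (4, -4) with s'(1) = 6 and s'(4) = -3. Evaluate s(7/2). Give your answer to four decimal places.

-1.7969

With M_i denoting the second derivative at x_i, h_i = 1, 2, and Δ_i = (y_(i+1) − y_i)/h_i = -1, -6:
  1·M_0 + 6·M_1 + 2·M_2 = 6(Δ_1 - Δ_0) = -30
Clamped end conditions give two more equations: 2h_0·M_0 + h_0·M_1 = 6(Δ_0 - s'(1)) = -42 and h_1·M_1 + 2h_1·M_2 = 6(s'(4) - Δ_1) = 18.
Solving the tridiagonal system: M_0 = -19, M_1 = -4, M_2 = 13/2.
On [2, 4], s(t) = 8 - 11/2·(t - 2) - 2·(t - 2)² + 7/8·(t - 2)³.
With (t - 2) = 3/2: s(7/2) = -115/64.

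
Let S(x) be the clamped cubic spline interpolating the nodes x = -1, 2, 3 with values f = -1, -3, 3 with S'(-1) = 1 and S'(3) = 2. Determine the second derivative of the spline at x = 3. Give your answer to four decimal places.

Let m_i = S''(x_i). Step sizes h_i = 3, 1; slopes of the chords Δ_i = (y_(i+1) - y_i)/h_i = -2/3, 6.
  3·m_0 + 8·m_1 + 1·m_2 = 6(Δ_1 - Δ_0) = 40
Clamped end conditions give two more equations: 2h_0·m_0 + h_0·m_1 = 6(Δ_0 - S'(-1)) = -10 and h_1·m_1 + 2h_1·m_2 = 6(S'(3) - Δ_1) = -24.
Forward elimination and back-substitution give m_0 = -77/12, m_1 = 19/2, m_2 = -67/4.

-16.7500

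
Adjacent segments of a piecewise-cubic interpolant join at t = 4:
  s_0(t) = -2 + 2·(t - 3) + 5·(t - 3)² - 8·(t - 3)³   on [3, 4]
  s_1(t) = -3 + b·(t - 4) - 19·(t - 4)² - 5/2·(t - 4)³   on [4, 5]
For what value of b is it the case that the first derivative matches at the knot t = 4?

-12

s_0'(t) = 2 + 10·(t - 3) - 24·(t - 3)², so s_0'(4) = -12. On the right, s_1'(4) = b, so b = -12.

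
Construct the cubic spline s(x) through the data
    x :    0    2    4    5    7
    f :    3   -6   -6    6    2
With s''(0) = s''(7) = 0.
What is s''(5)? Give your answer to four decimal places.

-16.4766

Put σ_i = s'' at the i-th knot. Here h = (2, 2, 1, 2) and Δ = (-9/2, 0, 12, -2), so the interior equations h_(i-1)·σ_(i-1) + 2(h_(i-1)+h_i)·σ_i + h_i·σ_(i+1) = 6(Δ_i − Δ_(i-1)) read
  2·σ_0 + 8·σ_1 + 2·σ_2 = 6(Δ_1 - Δ_0) = 27
  2·σ_1 + 6·σ_2 + 1·σ_3 = 6(Δ_2 - Δ_1) = 72
  1·σ_2 + 6·σ_3 + 2·σ_4 = 6(Δ_3 - Δ_2) = -84
Natural end conditions: σ_0 = σ_4 = 0.
Hence σ_0 = 0, σ_1 = -87/256, σ_2 = 951/64, σ_3 = -2109/128, σ_4 = 0.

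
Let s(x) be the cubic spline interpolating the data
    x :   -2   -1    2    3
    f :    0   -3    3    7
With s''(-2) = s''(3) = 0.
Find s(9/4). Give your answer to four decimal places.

3.9940

Put σ_i = s'' at the i-th knot. Here h = (1, 3, 1) and Δ = (-3, 2, 4), so the interior equations h_(i-1)·σ_(i-1) + 2(h_(i-1)+h_i)·σ_i + h_i·σ_(i+1) = 6(Δ_i − Δ_(i-1)) read
  1·σ_0 + 8·σ_1 + 3·σ_2 = 6(Δ_1 - Δ_0) = 30
  3·σ_1 + 8·σ_2 + 1·σ_3 = 6(Δ_2 - Δ_1) = 12
Natural end conditions: σ_0 = σ_3 = 0.
Solving the tridiagonal system: σ_0 = 0, σ_1 = 204/55, σ_2 = 6/55, σ_3 = 0.
On [2, 3], s(x) = 3 + 218/55·(x - 2) + 3/55·(x - 2)² - 1/55·(x - 2)³.
With (x - 2) = 1/4: s(9/4) = 14059/3520.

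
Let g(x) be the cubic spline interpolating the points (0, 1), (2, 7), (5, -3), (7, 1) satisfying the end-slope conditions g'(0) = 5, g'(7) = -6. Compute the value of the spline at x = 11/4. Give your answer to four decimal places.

4.6875

Let M_i = g''(x_i). Step sizes h_i = 2, 3, 2; slopes of the chords Δ_i = (y_(i+1) - y_i)/h_i = 3, -10/3, 2.
  2·M_0 + 10·M_1 + 3·M_2 = 6(Δ_1 - Δ_0) = -38
  3·M_1 + 10·M_2 + 2·M_3 = 6(Δ_2 - Δ_1) = 32
Clamped end conditions give two more equations: 2h_0·M_0 + h_0·M_1 = 6(Δ_0 - g'(0)) = -12 and h_2·M_2 + 2h_2·M_3 = 6(g'(7) - Δ_2) = -48.
Solving the tridiagonal system: M_0 = 1/6, M_1 = -19/3, M_2 = 25/3, M_3 = -97/6.
On [2, 5], g(x) = 7 - 7/6·(x - 2) - 19/6·(x - 2)² + 22/27·(x - 2)³.
With (x - 2) = 3/4: g(11/4) = 75/16.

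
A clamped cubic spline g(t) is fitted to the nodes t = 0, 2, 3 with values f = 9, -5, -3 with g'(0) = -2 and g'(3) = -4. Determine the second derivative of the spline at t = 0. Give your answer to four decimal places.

Put σ_i = g'' at the i-th knot. Here h = (2, 1) and Δ = (-7, 2), so the interior equations h_(i-1)·σ_(i-1) + 2(h_(i-1)+h_i)·σ_i + h_i·σ_(i+1) = 6(Δ_i − Δ_(i-1)) read
  2·σ_0 + 6·σ_1 + 1·σ_2 = 6(Δ_1 - Δ_0) = 54
Clamped end conditions give two more equations: 2h_0·σ_0 + h_0·σ_1 = 6(Δ_0 - g'(0)) = -30 and h_1·σ_1 + 2h_1·σ_2 = 6(g'(3) - Δ_1) = -36.
Solving: σ_0 = -103/6, σ_1 = 58/3, σ_2 = -83/3.

-17.1667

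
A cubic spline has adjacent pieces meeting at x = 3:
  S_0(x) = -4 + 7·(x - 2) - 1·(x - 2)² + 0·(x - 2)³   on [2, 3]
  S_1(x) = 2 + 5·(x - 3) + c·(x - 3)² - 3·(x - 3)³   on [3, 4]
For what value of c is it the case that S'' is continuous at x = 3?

S_0''(x) = -2 + 0·(x - 2), so S_0''(3) = -2. On the right, S_1''(3) = 2c, so c = -1.

-1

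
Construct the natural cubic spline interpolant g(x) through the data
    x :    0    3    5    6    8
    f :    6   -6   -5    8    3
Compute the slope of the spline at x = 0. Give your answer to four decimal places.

Let M_i = g''(x_i). Step sizes h_i = 3, 2, 1, 2; slopes of the chords Δ_i = (y_(i+1) - y_i)/h_i = -4, 1/2, 13, -5/2.
  3·M_0 + 10·M_1 + 2·M_2 = 6(Δ_1 - Δ_0) = 27
  2·M_1 + 6·M_2 + 1·M_3 = 6(Δ_2 - Δ_1) = 75
  1·M_2 + 6·M_3 + 2·M_4 = 6(Δ_3 - Δ_2) = -93
Natural end conditions: M_0 = M_4 = 0.
Hence M_0 = 0, M_1 = -141/326, M_2 = 2553/163, M_3 = -2952/163, M_4 = 0.
On [0, 3], g'(x) = b_0 + 2c_0·x + 3d_0·x² with b_0 = Δ_0 - h_0(2M_0 + M_1)/6 = -2467/652, c_0 = M_0/2 = 0, d_0 = (M_1 - M_0)/(6h_0) = -47/1956. So g'(0) = -2467/652.

-3.7837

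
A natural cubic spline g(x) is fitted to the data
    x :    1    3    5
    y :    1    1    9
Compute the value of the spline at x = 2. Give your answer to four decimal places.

0.2500

Write m_i for g''(x_i). With h_i = 2, 2 and divided differences Δ_i = 0, 4, the continuity of g' gives the tridiagonal system
  2·m_0 + 8·m_1 + 2·m_2 = 6(Δ_1 - Δ_0) = 24
Natural end conditions: m_0 = m_2 = 0.
Hence m_0 = 0, m_1 = 3, m_2 = 0.
On [1, 3], g(x) = 1 - 1·(x - 1) + 0·(x - 1)² + 1/4·(x - 1)³.
With (x - 1) = 1: g(2) = 1/4.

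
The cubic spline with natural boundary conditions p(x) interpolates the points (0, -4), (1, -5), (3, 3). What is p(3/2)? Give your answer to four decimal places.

-4.0938

With σ_i denoting the second derivative at x_i, h_i = 1, 2, and Δ_i = (y_(i+1) − y_i)/h_i = -1, 4:
  1·σ_0 + 6·σ_1 + 2·σ_2 = 6(Δ_1 - Δ_0) = 30
Natural end conditions: σ_0 = σ_2 = 0.
Hence σ_0 = 0, σ_1 = 5, σ_2 = 0.
On [1, 3], p(x) = -5 + 2/3·(x - 1) + 5/2·(x - 1)² - 5/12·(x - 1)³.
With (x - 1) = 1/2: p(3/2) = -131/32.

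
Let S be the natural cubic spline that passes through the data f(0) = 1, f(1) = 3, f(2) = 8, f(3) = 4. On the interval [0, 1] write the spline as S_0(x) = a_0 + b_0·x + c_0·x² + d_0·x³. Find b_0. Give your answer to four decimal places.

With M_i denoting the second derivative at x_i, h_i = 1, 1, 1, and Δ_i = (y_(i+1) − y_i)/h_i = 2, 5, -4:
  1·M_0 + 4·M_1 + 1·M_2 = 6(Δ_1 - Δ_0) = 18
  1·M_1 + 4·M_2 + 1·M_3 = 6(Δ_2 - Δ_1) = -54
Natural end conditions: M_0 = M_3 = 0.
Solving the tridiagonal system: M_0 = 0, M_1 = 42/5, M_2 = -78/5, M_3 = 0.
On [0, 1], with S_0(x) = a_0 + b_0·x + c_0·x² + d_0·x³: c_0 = M_0/2 = 0, d_0 = (M_1 - M_0)/(6h_0) = 7/5, b_0 = Δ_0 - h_0(2M_0 + M_1)/6 = 3/5.

0.6000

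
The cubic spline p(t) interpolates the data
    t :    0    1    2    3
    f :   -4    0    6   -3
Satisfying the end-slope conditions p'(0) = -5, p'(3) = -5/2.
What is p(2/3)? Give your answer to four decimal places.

-2.8543

With m_i denoting the second derivative at x_i, h_i = 1, 1, 1, and Δ_i = (y_(i+1) − y_i)/h_i = 4, 6, -9:
  1·m_0 + 4·m_1 + 1·m_2 = 6(Δ_1 - Δ_0) = 12
  1·m_1 + 4·m_2 + 1·m_3 = 6(Δ_2 - Δ_1) = -90
Clamped end conditions give two more equations: 2h_0·m_0 + h_0·m_1 = 6(Δ_0 - p'(0)) = 54 and h_2·m_2 + 2h_2·m_3 = 6(p'(3) - Δ_2) = 39.
Solving the tridiagonal system: m_0 = 367/15, m_1 = 76/15, m_2 = -491/15, m_3 = 538/15.
On [0, 1], p(t) = -4 - 5·t + 367/30·t² - 97/30·t³.
With t = 2/3: p(2/3) = -1156/405.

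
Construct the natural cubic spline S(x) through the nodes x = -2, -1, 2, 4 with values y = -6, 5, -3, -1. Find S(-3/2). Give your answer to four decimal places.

0.2799

Write M_i for S''(x_i). With h_i = 1, 3, 2 and divided differences Δ_i = 11, -8/3, 1, the continuity of S' gives the tridiagonal system
  1·M_0 + 8·M_1 + 3·M_2 = 6(Δ_1 - Δ_0) = -82
  3·M_1 + 10·M_2 + 2·M_3 = 6(Δ_2 - Δ_1) = 22
Natural end conditions: M_0 = M_3 = 0.
Solving the tridiagonal system: M_0 = 0, M_1 = -886/71, M_2 = 422/71, M_3 = 0.
On [-2, -1], S(x) = -6 + 2786/213·(x + 2) + 0·(x + 2)² - 443/213·(x + 2)³.
With (x + 2) = 1/2: S(-3/2) = 159/568.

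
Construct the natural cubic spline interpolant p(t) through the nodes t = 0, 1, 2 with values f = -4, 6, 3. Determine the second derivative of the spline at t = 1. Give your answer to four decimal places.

-19.5000

Put m_i = p'' at the i-th knot. Here h = (1, 1) and Δ = (10, -3), so the interior equations h_(i-1)·m_(i-1) + 2(h_(i-1)+h_i)·m_i + h_i·m_(i+1) = 6(Δ_i − Δ_(i-1)) read
  1·m_0 + 4·m_1 + 1·m_2 = 6(Δ_1 - Δ_0) = -78
Natural end conditions: m_0 = m_2 = 0.
Solving: m_0 = 0, m_1 = -39/2, m_2 = 0.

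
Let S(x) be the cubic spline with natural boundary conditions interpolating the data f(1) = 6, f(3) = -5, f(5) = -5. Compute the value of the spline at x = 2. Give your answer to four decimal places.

-0.5313

With σ_i denoting the second derivative at x_i, h_i = 2, 2, and Δ_i = (y_(i+1) − y_i)/h_i = -11/2, 0:
  2·σ_0 + 8·σ_1 + 2·σ_2 = 6(Δ_1 - Δ_0) = 33
Natural end conditions: σ_0 = σ_2 = 0.
Solving the tridiagonal system: σ_0 = 0, σ_1 = 33/8, σ_2 = 0.
On [1, 3], S(x) = 6 - 55/8·(x - 1) + 0·(x - 1)² + 11/32·(x - 1)³.
With (x - 1) = 1: S(2) = -17/32.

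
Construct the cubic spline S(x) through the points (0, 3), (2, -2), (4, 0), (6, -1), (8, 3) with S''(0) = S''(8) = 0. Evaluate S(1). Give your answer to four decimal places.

-0.3170

With M_i denoting the second derivative at x_i, h_i = 2, 2, 2, 2, and Δ_i = (y_(i+1) − y_i)/h_i = -5/2, 1, -1/2, 2:
  2·M_0 + 8·M_1 + 2·M_2 = 6(Δ_1 - Δ_0) = 21
  2·M_1 + 8·M_2 + 2·M_3 = 6(Δ_2 - Δ_1) = -9
  2·M_2 + 8·M_3 + 2·M_4 = 6(Δ_3 - Δ_2) = 15
Natural end conditions: M_0 = M_4 = 0.
Forward elimination and back-substitution give M_0 = 0, M_1 = 183/56, M_2 = -18/7, M_3 = 141/56, M_4 = 0.
On [0, 2], S(x) = 3 - 201/56·x + 0·x² + 61/224·x³.
With x = 1: S(1) = -71/224.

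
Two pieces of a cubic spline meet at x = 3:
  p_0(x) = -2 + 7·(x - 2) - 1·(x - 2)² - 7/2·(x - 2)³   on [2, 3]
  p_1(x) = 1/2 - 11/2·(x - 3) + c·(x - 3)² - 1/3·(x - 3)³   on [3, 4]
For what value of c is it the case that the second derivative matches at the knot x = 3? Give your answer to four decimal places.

-11.5000

p_0''(x) = -2 - 21·(x - 2), so p_0''(3) = -23. On the right, p_1''(3) = 2c, so c = -23/2.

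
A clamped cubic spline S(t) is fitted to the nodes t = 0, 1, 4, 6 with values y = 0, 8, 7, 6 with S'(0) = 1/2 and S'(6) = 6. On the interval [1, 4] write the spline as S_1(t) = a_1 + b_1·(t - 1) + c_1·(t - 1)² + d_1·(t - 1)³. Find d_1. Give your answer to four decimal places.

Write σ_i for S''(x_i). With h_i = 1, 3, 2 and divided differences Δ_i = 8, -1/3, -1/2, the continuity of S' gives the tridiagonal system
  1·σ_0 + 8·σ_1 + 3·σ_2 = 6(Δ_1 - Δ_0) = -50
  3·σ_1 + 10·σ_2 + 2·σ_3 = 6(Δ_2 - Δ_1) = -1
Clamped end conditions give two more equations: 2h_0·σ_0 + h_0·σ_1 = 6(Δ_0 - S'(0)) = 45 and h_2·σ_2 + 2h_2·σ_3 = 6(S'(6) - Δ_2) = 39.
Solving the tridiagonal system: σ_0 = 2149/78, σ_1 = -394/39, σ_2 = 85/78, σ_3 = 359/39.
On [1, 4], with S_1(t) = a_1 + b_1·(t - 1) + c_1·(t - 1)² + d_1·(t - 1)³: c_1 = σ_1/2 = -197/39, d_1 = (σ_2 - σ_1)/(6h_1) = 97/156, b_1 = Δ_1 - h_1(2σ_1 + σ_2)/6 = 1439/156.

0.6218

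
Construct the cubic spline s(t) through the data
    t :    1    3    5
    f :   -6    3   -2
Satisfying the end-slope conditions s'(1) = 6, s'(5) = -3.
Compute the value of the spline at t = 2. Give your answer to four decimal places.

Let m_i = s''(x_i). Step sizes h_i = 2, 2; slopes of the chords Δ_i = (y_(i+1) - y_i)/h_i = 9/2, -5/2.
  2·m_0 + 8·m_1 + 2·m_2 = 6(Δ_1 - Δ_0) = -42
Clamped end conditions give two more equations: 2h_0·m_0 + h_0·m_1 = 6(Δ_0 - s'(1)) = -9 and h_1·m_1 + 2h_1·m_2 = 6(s'(5) - Δ_1) = -3.
Solving: m_0 = 3/4, m_1 = -6, m_2 = 9/4.
On [1, 3], s(t) = -6 + 6·(t - 1) + 3/8·(t - 1)² - 9/16·(t - 1)³.
With (t - 1) = 1: s(2) = -3/16.

-0.1875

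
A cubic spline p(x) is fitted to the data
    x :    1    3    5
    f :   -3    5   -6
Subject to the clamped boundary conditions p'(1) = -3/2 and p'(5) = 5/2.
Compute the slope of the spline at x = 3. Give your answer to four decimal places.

-1.3750

Let m_i = p''(x_i). Step sizes h_i = 2, 2; slopes of the chords Δ_i = (y_(i+1) - y_i)/h_i = 4, -11/2.
  2·m_0 + 8·m_1 + 2·m_2 = 6(Δ_1 - Δ_0) = -57
Clamped end conditions give two more equations: 2h_0·m_0 + h_0·m_1 = 6(Δ_0 - p'(1)) = 33 and h_1·m_1 + 2h_1·m_2 = 6(p'(5) - Δ_1) = 48.
Solving: m_0 = 131/8, m_1 = -65/4, m_2 = 161/8.
On [3, 5], p'(x) = b_1 + 2c_1·(x - 3) + 3d_1·(x - 3)² with b_1 = Δ_1 - h_1(2m_1 + m_2)/6 = -11/8, c_1 = m_1/2 = -65/8, d_1 = (m_2 - m_1)/(6h_1) = 97/32. So p'(3) = -11/8.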